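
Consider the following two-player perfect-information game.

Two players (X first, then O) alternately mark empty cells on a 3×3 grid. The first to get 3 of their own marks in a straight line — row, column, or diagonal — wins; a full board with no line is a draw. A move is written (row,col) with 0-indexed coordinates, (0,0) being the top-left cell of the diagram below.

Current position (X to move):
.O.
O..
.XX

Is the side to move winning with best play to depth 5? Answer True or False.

X winning at [.O./O../.XX]: True

p1 X@[.O./O../.XX]: (0,0)[XO./O../.XX]+1* (0,2)[.OX/O../.XX]+1 (1,1)[.O./OX./.XX]+1 (1,2)[.O./O.X/.XX]+1 (2,0)[.O./O../XXX]+1
p2 O@[XO./O../.XX]: (0,2)[XOO/O../.XX]-1* (1,1)[XO./OO./.XX]-1 (1,2)[XO./O.O/.XX]-1 (2,0)[XO./O../OXX]-1
p3 X@[XOO/O../.XX]: (1,1)[XOO/OX./.XX]+1* (1,2)[XOO/O.X/.XX]+1 (2,0)[XOO/O../XXX]+1
p4 O@[XOO/OX./.XX] terminal -1; root [.O./O../.XX] d5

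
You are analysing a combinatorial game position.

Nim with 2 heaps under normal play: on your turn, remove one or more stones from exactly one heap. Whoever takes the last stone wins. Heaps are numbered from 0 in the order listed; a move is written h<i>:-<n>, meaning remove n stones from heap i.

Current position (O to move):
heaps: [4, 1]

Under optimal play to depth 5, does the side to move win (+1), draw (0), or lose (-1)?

value((4,1), O) = +1

ply 1, O at (4,1) | h0:-1=-1→(3,1); h0:-2=-1→(2,1); h0:-3=+1→(1,1)*; h0:-4=-1→(0,1); h1:-1=-1→(4,0)
ply 2, X at (1,1) | h0:-1=-1→(0,1)*; h1:-1=-1→(1,0)
ply 3, O at (0,1) | h1:-1=+1→(0,0)*
ply 4: (0,0) is terminal -1 (X); from (4,1) depth 5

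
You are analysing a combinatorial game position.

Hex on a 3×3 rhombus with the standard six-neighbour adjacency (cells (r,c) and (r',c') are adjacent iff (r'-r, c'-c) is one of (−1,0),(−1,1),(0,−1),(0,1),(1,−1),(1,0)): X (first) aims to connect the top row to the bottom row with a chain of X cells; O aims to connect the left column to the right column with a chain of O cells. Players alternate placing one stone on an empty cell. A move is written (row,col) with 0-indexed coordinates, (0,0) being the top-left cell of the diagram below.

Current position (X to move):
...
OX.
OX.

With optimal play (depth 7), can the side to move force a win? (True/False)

X winning at [.../OX./OX.]: True

p1 X@[.../OX./OX.]: (0,0)[X../OX./OX.]+1* (0,1)[.X./OX./OX.]+1 (0,2)[..X/OX./OX.]+1 (1,2)[.../OXX/OX.]+1 (2,2)[.../OX./OXX]+1
p2 O@[X../OX./OX.]: (0,1)[XO./OX./OX.]-1* (0,2)[X.O/OX./OX.]-1 (1,2)[X../OXO/OX.]-1 (2,2)[X../OX./OXO]-1
p3 X@[XO./OX./OX.]: (0,2)[XOX/OX./OX.]+1* (1,2)[XO./OXX/OX.]-1 (2,2)[XO./OX./OXX]-1
p4 O@[XOX/OX./OX.] terminal -1; root [.../OX./OX.] d7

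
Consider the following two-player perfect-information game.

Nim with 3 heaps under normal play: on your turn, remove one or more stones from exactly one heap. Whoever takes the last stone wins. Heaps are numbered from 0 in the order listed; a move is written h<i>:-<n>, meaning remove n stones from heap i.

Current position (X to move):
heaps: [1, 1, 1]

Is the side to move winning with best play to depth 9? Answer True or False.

X winning at [(1,1,1)]: True

[(1,1,1)] X move#1: h0:-1:+1/(0,1,1)*, h1:-1:+1/(1,0,1), h2:-1:+1/(1,1,0)
[(0,1,1)] O move#2: h1:-1:-1/(0,0,1)*, h2:-1:-1/(0,1,0)
[(0,0,1)] X move#3: h2:-1:+1/(0,0,0)*
[(0,0,0)] end (terminal -1, O#4); searched (1,1,1) to 9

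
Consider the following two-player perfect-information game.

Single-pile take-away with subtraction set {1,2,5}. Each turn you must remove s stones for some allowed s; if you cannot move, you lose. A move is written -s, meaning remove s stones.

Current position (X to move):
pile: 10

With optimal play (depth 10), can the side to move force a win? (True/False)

p1 X@[10]: -1[9]+1* -2[8]-1 -5[5]-1
p2 O@[9]: -1[8]-1* -2[7]-1 -5[4]-1
p3 X@[8]: -1[7]-1 -2[6]+1* -5[3]+1
p4 O@[6]: -1[5]-1* -2[4]-1 -5[1]-1
p5 X@[5]: -1[4]-1 -2[3]+1* -5[0]+1
p6 O@[3]: -1[2]-1* -2[1]-1
p7 X@[2]: -1[1]-1 -2[0]+1*
p8 O@[0] terminal -1; root [10] d10

X winning at [10]: True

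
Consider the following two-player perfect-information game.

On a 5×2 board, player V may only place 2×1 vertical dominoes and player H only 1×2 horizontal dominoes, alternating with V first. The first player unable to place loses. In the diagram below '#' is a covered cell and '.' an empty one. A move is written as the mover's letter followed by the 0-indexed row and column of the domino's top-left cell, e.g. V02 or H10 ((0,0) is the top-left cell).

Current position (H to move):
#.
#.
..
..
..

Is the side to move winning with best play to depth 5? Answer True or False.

[#./#./../../..] H move#1: H20:-1/#./#./##/../.., H30:+1/#./#./../##/..*, H40:-1/#./#./../../##
[#./#./../##/..] V move#2: V01:-1/##/##/../##/..*, V11:-1/#./##/.#/##/..
[##/##/../##/..] H move#3: H20:+1/##/##/##/##/..*, H40:+1/##/##/../##/##
[##/##/##/##/..] end (terminal -1, V#4); searched #./#./../../.. to 5

H winning at [#./#./../../..]: True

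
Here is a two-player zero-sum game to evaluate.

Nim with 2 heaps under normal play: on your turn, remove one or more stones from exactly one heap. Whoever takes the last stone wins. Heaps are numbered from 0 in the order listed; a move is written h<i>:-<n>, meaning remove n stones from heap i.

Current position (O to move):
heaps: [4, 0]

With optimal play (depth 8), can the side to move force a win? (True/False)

p1 O@[(4,0)]: h0:-1[(3,0)]-1 h0:-2[(2,0)]-1 h0:-3[(1,0)]-1 h0:-4[(0,0)]+1*
p2 X@[(0,0)] terminal -1; root [(4,0)] d8

O winning at [(4,0)]: True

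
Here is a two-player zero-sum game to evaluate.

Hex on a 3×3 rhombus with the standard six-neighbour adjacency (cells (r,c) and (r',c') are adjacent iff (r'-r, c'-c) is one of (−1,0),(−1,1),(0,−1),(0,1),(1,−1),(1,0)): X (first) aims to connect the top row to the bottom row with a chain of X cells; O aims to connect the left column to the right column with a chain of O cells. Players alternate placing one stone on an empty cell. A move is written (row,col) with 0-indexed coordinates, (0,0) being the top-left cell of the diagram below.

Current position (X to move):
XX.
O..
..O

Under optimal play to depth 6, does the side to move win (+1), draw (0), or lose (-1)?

p1 X@[XX./O../..O]: (0,2)[XXX/O../..O]-1 (1,1)[XX./OX./..O]+1* (1,2)[XX./O.X/..O]-1 (2,0)[XX./O../X.O]-1 (2,1)[XX./O../.XO]-1
p2 O@[XX./OX./..O]: (0,2)[XXO/OX./..O]-1* (1,2)[XX./OXO/..O]-1 (2,0)[XX./OX./O.O]-1 (2,1)[XX./OX./.OO]-1
p3 X@[XXO/OX./..O]: (1,2)[XXO/OXX/..O]+1* (2,0)[XXO/OX./X.O]+1 (2,1)[XXO/OX./.XO]+1
p4 O@[XXO/OXX/..O]: (2,0)[XXO/OXX/O.O]-1* (2,1)[XXO/OXX/.OO]-1
p5 X@[XXO/OXX/O.O]: (2,1)[XXO/OXX/OXO]+1*
p6 O@[XXO/OXX/OXO] terminal -1; root [XX./O../..O] d6

value(XX./O../..O, X) = +1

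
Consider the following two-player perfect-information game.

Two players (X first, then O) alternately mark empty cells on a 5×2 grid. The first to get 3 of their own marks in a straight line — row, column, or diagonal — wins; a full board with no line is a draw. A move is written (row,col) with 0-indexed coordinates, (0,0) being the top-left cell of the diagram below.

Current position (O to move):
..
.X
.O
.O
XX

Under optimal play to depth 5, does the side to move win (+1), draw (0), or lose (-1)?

ply 1, O at ../.X/.O/.O/XX | (0,0)=+0→O./.X/.O/.O/XX*; (0,1)=+0→.O/.X/.O/.O/XX; (1,0)=+0→../OX/.O/.O/XX; (2,0)=+0→../.X/OO/.O/XX; (3,0)=+0→../.X/.O/OO/XX
ply 2, X at O./.X/.O/.O/XX | (0,1)=+0→OX/.X/.O/.O/XX*; (1,0)=+0→O./XX/.O/.O/XX; (2,0)=+0→O./.X/XO/.O/XX; (3,0)=+0→O./.X/.O/XO/XX
ply 3, O at OX/.X/.O/.O/XX | (1,0)=+0→OX/OX/.O/.O/XX*; (2,0)=+0→OX/.X/OO/.O/XX; (3,0)=+0→OX/.X/.O/OO/XX
ply 4, X at OX/OX/.O/.O/XX | (2,0)=+0→OX/OX/XO/.O/XX*; (3,0)=-1→OX/OX/.O/XO/XX
ply 5, O at OX/OX/XO/.O/XX | (3,0)=+0→OX/OX/XO/OO/XX*
ply 6: OX/OX/XO/OO/XX is terminal +0 (X); from ../.X/.O/.O/XX depth 5

value(../.X/.O/.O/XX, O) = 0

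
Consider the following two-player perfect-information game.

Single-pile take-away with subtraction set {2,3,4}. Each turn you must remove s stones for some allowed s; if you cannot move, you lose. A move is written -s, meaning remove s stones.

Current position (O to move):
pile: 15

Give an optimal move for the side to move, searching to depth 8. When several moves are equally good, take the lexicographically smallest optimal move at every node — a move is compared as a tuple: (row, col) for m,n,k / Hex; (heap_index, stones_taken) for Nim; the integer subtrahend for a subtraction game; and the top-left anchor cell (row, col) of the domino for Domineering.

O's best at [15]: -2

p1 O@[15]: -2[13]+1* -3[12]+1 -4[11]-1
p2 X@[13]: -2[11]-1* -3[10]-1 -4[9]-1
p3 O@[11]: -2[9]-1 -3[8]-1 -4[7]+1*
p4 X@[7]: -2[5]-1* -3[4]-1 -4[3]-1
p5 O@[5]: -2[3]-1 -3[2]-1 -4[1]+1*
p6 X@[1] terminal -1; root [15] d8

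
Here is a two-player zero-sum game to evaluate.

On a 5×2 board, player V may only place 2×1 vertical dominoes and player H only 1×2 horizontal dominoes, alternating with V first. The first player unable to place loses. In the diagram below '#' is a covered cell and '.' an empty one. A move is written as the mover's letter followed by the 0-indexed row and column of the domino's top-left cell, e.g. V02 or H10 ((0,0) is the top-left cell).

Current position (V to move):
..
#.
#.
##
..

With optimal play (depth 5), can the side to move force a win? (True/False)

ply 1, V at ../#./#./##/.. | V01=-1→.#/##/#./##/..*; V11=-1→../##/##/##/..
ply 2, H at .#/##/#./##/.. | H40=+1→.#/##/#./##/##*
ply 3: .#/##/#./##/## is terminal -1 (V); from ../#./#./##/.. depth 5

V winning at [../#./#./##/..]: False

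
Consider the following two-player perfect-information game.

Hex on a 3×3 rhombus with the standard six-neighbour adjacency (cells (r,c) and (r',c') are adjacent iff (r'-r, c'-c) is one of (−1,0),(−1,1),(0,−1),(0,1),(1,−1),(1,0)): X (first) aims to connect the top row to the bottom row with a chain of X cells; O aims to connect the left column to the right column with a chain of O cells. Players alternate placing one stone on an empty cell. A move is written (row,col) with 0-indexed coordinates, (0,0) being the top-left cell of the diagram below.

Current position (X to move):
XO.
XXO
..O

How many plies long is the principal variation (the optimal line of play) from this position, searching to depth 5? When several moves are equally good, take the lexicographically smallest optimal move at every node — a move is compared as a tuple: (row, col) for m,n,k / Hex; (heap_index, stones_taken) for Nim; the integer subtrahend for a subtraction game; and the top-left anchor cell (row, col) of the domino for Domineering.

PV length from [XO./XXO/..O]: 3 plies

[XO./XXO/..O] X move#1: (0,2):+1/XOX/XXO/..O*, (2,0):+1/XO./XXO/X.O, (2,1):+1/XO./XXO/.XO
[XOX/XXO/..O] O move#2: (2,0):-1/XOX/XXO/O.O*, (2,1):-1/XOX/XXO/.OO
[XOX/XXO/O.O] X move#3: (2,1):+1/XOX/XXO/OXO*
[XOX/XXO/OXO] end (terminal -1, O#4); searched XO./XXO/..O to 5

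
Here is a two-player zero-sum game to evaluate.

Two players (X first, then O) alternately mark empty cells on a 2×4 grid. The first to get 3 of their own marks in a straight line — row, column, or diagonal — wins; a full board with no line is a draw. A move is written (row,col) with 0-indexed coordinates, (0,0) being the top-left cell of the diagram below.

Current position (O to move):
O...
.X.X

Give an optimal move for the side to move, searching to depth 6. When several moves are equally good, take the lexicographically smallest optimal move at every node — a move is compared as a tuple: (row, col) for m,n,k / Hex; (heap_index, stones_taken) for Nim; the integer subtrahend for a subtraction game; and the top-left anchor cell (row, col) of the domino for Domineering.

p1 O@[O.../.X.X]: (0,1)[OO../.X.X]-1 (0,2)[O.O./.X.X]-1 (0,3)[O..O/.X.X]-1 (1,0)[O.../OX.X]-1 (1,2)[O.../.XOX]+0*
p2 X@[O.../.XOX]: (0,1)[OX../.XOX]+0* (0,2)[O.X./.XOX]+0 (0,3)[O..X/.XOX]+0 (1,0)[O.../XXOX]+0
p3 O@[OX../.XOX]: (0,2)[OXO./.XOX]+0* (0,3)[OX.O/.XOX]+0 (1,0)[OX../OXOX]+0
p4 X@[OXO./.XOX]: (0,3)[OXOX/.XOX]+0* (1,0)[OXO./XXOX]+0
p5 O@[OXOX/.XOX]: (1,0)[OXOX/OXOX]+0*
p6 X@[OXOX/OXOX] terminal +0; root [O.../.X.X] d6

O's best at [O.../.X.X]: (1,2)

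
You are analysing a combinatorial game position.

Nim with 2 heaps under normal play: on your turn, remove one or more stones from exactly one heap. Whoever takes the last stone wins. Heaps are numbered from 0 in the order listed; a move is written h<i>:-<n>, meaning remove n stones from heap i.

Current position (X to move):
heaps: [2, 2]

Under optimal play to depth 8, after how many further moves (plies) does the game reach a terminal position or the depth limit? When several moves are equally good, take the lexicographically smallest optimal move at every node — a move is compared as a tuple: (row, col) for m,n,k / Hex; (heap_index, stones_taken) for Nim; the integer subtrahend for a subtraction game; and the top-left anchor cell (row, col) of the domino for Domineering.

[(2,2)] X move#1: h0:-1:-1/(1,2)*, h0:-2:-1/(0,2), h1:-1:-1/(2,1), h1:-2:-1/(2,0)
[(1,2)] O move#2: h0:-1:-1/(0,2), h1:-1:+1/(1,1)*, h1:-2:-1/(1,0)
[(1,1)] X move#3: h0:-1:-1/(0,1)*, h1:-1:-1/(1,0)
[(0,1)] O move#4: h1:-1:+1/(0,0)*
[(0,0)] end (terminal -1, X#5); searched (2,2) to 8

PV length from [(2,2)]: 4 plies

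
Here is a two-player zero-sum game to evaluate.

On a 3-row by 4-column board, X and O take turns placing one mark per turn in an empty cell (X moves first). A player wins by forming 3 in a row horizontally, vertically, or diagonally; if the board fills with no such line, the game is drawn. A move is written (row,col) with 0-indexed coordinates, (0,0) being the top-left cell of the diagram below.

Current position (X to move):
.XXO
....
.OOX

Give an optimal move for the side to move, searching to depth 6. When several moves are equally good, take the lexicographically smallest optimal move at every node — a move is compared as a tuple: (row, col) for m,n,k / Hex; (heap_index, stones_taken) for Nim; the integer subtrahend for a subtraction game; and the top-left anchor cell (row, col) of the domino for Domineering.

X's best at [.XXO/..../.OOX]: (0,0)

[.XXO/..../.OOX] X move#1: (0,0):+1/XXXO/..../.OOX*, (1,0):-1/.XXO/X.../.OOX, (1,1):-1/.XXO/.X../.OOX, (1,2):+1/.XXO/..X./.OOX, (1,3):-1/.XXO/...X/.OOX, (2,0):-1/.XXO/..../XOOX
[XXXO/..../.OOX] end (terminal -1, O#2); searched .XXO/..../.OOX to 6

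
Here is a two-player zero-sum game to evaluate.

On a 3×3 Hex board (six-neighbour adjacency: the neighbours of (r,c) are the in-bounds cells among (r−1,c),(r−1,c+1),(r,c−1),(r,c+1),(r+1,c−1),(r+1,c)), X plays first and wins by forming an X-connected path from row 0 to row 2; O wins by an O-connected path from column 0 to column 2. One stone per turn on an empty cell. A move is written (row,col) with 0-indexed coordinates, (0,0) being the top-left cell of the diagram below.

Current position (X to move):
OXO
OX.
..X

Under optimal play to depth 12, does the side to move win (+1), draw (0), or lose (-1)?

ply 1, X at OXO/OX./..X | (1,2)=+1→OXO/OXX/..X*; (2,0)=+1→OXO/OX./X.X; (2,1)=+1→OXO/OX./.XX
ply 2: OXO/OXX/..X is terminal -1 (O); from OXO/OX./..X depth 12

value(OXO/OX./..X, X) = +1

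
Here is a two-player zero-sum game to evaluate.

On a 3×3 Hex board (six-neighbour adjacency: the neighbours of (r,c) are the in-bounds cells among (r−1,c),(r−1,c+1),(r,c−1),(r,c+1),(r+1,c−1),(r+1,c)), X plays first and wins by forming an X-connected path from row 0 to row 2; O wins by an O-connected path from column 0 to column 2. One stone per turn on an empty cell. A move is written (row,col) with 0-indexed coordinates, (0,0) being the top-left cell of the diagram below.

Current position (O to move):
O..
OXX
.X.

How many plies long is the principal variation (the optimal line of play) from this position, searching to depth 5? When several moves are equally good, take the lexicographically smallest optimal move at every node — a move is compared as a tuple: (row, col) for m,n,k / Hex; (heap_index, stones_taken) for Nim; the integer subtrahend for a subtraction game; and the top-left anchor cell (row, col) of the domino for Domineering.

PV length from [O../OXX/.X.]: 2 plies

[O../OXX/.X.] O move#1: (0,1):-1/OO./OXX/.X.*, (0,2):-1/O.O/OXX/.X., (2,0):-1/O../OXX/OX., (2,2):-1/O../OXX/.XO
[OO./OXX/.X.] X move#2: (0,2):+1/OOX/OXX/.X.*, (2,0):-1/OO./OXX/XX., (2,2):-1/OO./OXX/.XX
[OOX/OXX/.X.] end (terminal -1, O#3); searched O../OXX/.X. to 5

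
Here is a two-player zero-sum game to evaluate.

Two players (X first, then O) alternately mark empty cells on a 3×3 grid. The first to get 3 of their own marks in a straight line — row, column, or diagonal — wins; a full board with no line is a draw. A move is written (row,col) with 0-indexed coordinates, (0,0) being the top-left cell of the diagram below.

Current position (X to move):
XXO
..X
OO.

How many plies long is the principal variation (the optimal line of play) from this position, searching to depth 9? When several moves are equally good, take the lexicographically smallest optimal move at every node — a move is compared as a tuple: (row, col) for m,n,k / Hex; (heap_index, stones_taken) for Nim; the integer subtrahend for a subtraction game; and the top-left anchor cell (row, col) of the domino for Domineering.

PV length from [XXO/..X/OO.]: 2 plies

ply 1, X at XXO/..X/OO. | (1,0)=-1→XXO/X.X/OO.*; (1,1)=-1→XXO/.XX/OO.; (2,2)=-1→XXO/..X/OOX
ply 2, O at XXO/X.X/OO. | (1,1)=+1→XXO/XOX/OO.*; (2,2)=+1→XXO/X.X/OOO
ply 3: XXO/XOX/OO. is terminal -1 (X); from XXO/..X/OO. depth 9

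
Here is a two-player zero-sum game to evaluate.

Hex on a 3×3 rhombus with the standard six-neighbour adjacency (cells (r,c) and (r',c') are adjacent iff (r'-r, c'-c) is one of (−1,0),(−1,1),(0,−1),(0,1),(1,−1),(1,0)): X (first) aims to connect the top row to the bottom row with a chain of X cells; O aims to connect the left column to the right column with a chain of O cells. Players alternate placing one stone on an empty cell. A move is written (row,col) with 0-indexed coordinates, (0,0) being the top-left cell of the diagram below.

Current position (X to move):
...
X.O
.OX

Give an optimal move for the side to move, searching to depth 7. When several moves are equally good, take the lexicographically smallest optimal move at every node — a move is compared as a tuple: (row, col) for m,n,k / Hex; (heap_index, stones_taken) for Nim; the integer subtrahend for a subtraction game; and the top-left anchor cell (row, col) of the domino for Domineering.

ply 1, X at .../X.O/.OX | (0,0)=-1→X../X.O/.OX; (0,1)=-1→.X./X.O/.OX; (0,2)=-1→..X/X.O/.OX; (1,1)=-1→.../XXO/.OX; (2,0)=+1→.../X.O/XOX*
ply 2, O at .../X.O/XOX | (0,0)=-1→O../X.O/XOX*; (0,1)=-1→.O./X.O/XOX; (0,2)=-1→..O/X.O/XOX; (1,1)=-1→.../XOO/XOX
ply 3, X at O../X.O/XOX | (0,1)=+1→OX./X.O/XOX*; (0,2)=+1→O.X/X.O/XOX; (1,1)=+1→O../XXO/XOX
ply 4: OX./X.O/XOX is terminal -1 (O); from .../X.O/.OX depth 7

X's best at [.../X.O/.OX]: (2,0)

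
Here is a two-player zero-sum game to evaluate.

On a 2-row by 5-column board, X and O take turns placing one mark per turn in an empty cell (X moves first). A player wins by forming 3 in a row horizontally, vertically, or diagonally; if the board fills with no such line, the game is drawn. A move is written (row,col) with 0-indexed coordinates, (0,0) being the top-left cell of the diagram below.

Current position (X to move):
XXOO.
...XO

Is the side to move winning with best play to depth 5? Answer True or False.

X winning at [XXOO./...XO]: False

ply 1, X at XXOO./...XO | (0,4)=+0→XXOOX/...XO*; (1,0)=-1→XXOO./X..XO; (1,1)=-1→XXOO./.X.XO; (1,2)=-1→XXOO./..XXO
ply 2, O at XXOOX/...XO | (1,0)=+0→XXOOX/O..XO*; (1,1)=+0→XXOOX/.O.XO; (1,2)=+0→XXOOX/..OXO
ply 3, X at XXOOX/O..XO | (1,1)=+0→XXOOX/OX.XO*; (1,2)=+0→XXOOX/O.XXO
ply 4, O at XXOOX/OX.XO | (1,2)=+0→XXOOX/OXOXO*
ply 5: XXOOX/OXOXO is terminal +0 (X); from XXOO./...XO depth 5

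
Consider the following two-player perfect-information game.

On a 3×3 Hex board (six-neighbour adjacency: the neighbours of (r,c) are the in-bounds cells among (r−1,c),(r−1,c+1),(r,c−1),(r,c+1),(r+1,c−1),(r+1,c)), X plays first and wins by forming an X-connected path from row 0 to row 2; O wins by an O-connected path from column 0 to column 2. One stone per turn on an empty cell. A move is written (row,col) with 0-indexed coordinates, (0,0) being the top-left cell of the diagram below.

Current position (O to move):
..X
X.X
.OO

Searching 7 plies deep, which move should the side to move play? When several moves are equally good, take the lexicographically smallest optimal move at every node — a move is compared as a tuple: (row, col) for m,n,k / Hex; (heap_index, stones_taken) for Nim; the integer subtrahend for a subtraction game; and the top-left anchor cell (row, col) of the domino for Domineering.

[..X/X.X/.OO] O move#1: (0,0):-1/O.X/X.X/.OO, (0,1):-1/.OX/X.X/.OO, (1,1):-1/..X/XOX/.OO, (2,0):+1/..X/X.X/OOO*
[..X/X.X/OOO] end (terminal -1, X#2); searched ..X/X.X/.OO to 7

O's best at [..X/X.X/.OO]: (2,0)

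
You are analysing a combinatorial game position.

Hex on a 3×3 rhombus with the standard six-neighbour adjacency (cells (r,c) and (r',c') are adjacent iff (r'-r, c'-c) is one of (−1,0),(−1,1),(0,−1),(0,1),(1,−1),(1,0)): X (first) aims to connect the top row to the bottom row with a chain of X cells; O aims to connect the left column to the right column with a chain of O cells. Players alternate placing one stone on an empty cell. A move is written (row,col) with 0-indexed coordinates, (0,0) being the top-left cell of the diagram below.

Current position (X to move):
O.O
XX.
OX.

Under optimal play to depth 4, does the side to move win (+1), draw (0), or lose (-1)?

p1 X@[O.O/XX./OX.]: (0,1)[OXO/XX./OX.]+1* (1,2)[O.O/XXX/OX.]-1 (2,2)[O.O/XX./OXX]-1
p2 O@[OXO/XX./OX.] terminal -1; root [O.O/XX./OX.] d4

value(O.O/XX./OX., X) = +1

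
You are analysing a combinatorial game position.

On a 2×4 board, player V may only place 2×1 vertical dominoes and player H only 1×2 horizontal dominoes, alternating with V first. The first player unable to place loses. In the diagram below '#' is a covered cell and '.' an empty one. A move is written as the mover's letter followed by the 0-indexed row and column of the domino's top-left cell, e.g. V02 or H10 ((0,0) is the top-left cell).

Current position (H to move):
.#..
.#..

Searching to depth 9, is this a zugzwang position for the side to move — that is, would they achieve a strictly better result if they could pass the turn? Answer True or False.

zugzwang(.#../.#.., H) = False

p1 H@[.#../.#..]: H02[.###/.#..]+1* H12[.#../.###]+1
p2 V@[.###/.#..]: V00[####/##..]-1*
p3 H@[####/##..]: H12[####/####]+1*
p4 V@[####/####] terminal -1; root [.#../.#..] d9
if H skipped the turn, V would face:
~ p1 V@[.#../.#..]: V00[##../##..]-1 V02[.##./.##.]+1* V03[.#.#/.#.#]+1
~ p2 H@[.##./.##.] terminal -1; root [.#../.#..] d9
compare (H): move=+1 vs pass=-1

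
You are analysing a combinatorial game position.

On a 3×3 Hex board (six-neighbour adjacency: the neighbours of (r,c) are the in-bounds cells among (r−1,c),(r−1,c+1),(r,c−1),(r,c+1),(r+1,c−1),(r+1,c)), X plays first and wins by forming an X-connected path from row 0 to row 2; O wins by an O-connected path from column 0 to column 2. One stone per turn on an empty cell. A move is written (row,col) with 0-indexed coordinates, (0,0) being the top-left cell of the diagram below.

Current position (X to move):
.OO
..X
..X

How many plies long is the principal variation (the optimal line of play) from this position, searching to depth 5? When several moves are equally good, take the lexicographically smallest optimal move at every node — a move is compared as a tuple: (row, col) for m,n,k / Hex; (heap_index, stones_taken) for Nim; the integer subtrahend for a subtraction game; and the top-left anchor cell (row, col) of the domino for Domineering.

PV length from [.OO/..X/..X]: 2 plies

ply 1, X at .OO/..X/..X | (0,0)=-1→XOO/..X/..X*; (1,0)=-1→.OO/X.X/..X; (1,1)=-1→.OO/.XX/..X; (2,0)=-1→.OO/..X/X.X; (2,1)=-1→.OO/..X/.XX
ply 2, O at XOO/..X/..X | (1,0)=+1→XOO/O.X/..X*; (1,1)=+1→XOO/.OX/..X; (2,0)=+1→XOO/..X/O.X; (2,1)=-1→XOO/..X/.OX
ply 3: XOO/O.X/..X is terminal -1 (X); from .OO/..X/..X depth 5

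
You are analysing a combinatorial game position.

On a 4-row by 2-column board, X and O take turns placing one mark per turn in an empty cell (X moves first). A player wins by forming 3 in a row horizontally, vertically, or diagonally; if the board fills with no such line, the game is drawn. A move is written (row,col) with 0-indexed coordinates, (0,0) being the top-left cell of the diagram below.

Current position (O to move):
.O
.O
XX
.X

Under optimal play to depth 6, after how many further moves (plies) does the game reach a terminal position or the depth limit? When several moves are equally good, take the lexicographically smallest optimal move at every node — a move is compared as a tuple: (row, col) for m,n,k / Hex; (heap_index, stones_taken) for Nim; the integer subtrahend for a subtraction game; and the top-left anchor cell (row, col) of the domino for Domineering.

[.O/.O/XX/.X] O move#1: (0,0):+0/OO/.O/XX/.X*, (1,0):+0/.O/OO/XX/.X, (3,0):+0/.O/.O/XX/OX
[OO/.O/XX/.X] X move#2: (1,0):+0/OO/XO/XX/.X*, (3,0):+0/OO/.O/XX/XX
[OO/XO/XX/.X] O move#3: (3,0):+0/OO/XO/XX/OX*
[OO/XO/XX/OX] end (terminal +0, X#4); searched .O/.O/XX/.X to 6

PV length from [.O/.O/XX/.X]: 3 plies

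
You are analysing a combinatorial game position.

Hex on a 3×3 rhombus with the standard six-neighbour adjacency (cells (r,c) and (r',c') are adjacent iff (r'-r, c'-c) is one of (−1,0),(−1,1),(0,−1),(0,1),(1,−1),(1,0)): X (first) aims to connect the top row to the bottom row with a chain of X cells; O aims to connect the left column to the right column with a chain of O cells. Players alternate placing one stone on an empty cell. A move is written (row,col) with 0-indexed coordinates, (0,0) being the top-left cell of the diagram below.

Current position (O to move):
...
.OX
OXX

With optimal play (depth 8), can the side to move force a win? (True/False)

ply 1, O at .../.OX/OXX | (0,0)=-1→O../.OX/OXX; (0,1)=-1→.O./.OX/OXX; (0,2)=+1→..O/.OX/OXX*; (1,0)=-1→.../OOX/OXX
ply 2: ..O/.OX/OXX is terminal -1 (X); from .../.OX/OXX depth 8

O winning at [.../.OX/OXX]: True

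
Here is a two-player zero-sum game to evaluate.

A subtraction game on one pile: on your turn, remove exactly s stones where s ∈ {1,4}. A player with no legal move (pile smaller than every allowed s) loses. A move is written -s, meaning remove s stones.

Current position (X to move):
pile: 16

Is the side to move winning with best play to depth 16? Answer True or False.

X winning at [16]: True

ply 1, X at 16 | -1=+1→15*; -4=+1→12
ply 2, O at 15 | -1=-1→14*; -4=-1→11
ply 3, X at 14 | -1=-1→13; -4=+1→10*
ply 4, O at 10 | -1=-1→9*; -4=-1→6
ply 5, X at 9 | -1=-1→8; -4=+1→5*
ply 6, O at 5 | -1=-1→4*; -4=-1→1
ply 7, X at 4 | -1=-1→3; -4=+1→0*
ply 8: 0 is terminal -1 (O); from 16 depth 16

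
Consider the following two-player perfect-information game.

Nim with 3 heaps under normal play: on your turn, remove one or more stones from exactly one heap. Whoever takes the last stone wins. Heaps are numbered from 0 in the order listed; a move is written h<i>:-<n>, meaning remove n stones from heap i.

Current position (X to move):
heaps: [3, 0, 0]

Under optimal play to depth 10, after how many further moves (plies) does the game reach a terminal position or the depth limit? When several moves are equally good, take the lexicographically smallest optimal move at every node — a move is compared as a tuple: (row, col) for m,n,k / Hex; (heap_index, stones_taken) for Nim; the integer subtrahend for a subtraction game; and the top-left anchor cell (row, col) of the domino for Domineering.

PV length from [(3,0,0)]: 1 ply

[(3,0,0)] X move#1: h0:-1:-1/(2,0,0), h0:-2:-1/(1,0,0), h0:-3:+1/(0,0,0)*
[(0,0,0)] end (terminal -1, O#2); searched (3,0,0) to 10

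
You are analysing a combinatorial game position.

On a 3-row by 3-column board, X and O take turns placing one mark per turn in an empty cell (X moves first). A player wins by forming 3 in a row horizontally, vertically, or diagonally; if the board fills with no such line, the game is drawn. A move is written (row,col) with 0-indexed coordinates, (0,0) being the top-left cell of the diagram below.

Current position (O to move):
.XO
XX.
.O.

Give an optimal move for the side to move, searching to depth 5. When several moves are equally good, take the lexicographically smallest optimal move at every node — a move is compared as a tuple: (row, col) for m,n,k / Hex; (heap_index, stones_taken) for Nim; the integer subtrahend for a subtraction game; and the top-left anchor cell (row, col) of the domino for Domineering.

O's best at [.XO/XX./.O.]: (1,2)

ply 1, O at .XO/XX./.O. | (0,0)=-1→OXO/XX./.O.; (1,2)=+0→.XO/XXO/.O.*; (2,0)=-1→.XO/XX./OO.; (2,2)=-1→.XO/XX./.OO
ply 2, X at .XO/XXO/.O. | (0,0)=-1→XXO/XXO/.O.; (2,0)=-1→.XO/XXO/XO.; (2,2)=+0→.XO/XXO/.OX*
ply 3, O at .XO/XXO/.OX | (0,0)=+0→OXO/XXO/.OX*; (2,0)=-1→.XO/XXO/OOX
ply 4, X at OXO/XXO/.OX | (2,0)=+0→OXO/XXO/XOX*
ply 5: OXO/XXO/XOX is terminal +0 (O); from .XO/XX./.O. depth 5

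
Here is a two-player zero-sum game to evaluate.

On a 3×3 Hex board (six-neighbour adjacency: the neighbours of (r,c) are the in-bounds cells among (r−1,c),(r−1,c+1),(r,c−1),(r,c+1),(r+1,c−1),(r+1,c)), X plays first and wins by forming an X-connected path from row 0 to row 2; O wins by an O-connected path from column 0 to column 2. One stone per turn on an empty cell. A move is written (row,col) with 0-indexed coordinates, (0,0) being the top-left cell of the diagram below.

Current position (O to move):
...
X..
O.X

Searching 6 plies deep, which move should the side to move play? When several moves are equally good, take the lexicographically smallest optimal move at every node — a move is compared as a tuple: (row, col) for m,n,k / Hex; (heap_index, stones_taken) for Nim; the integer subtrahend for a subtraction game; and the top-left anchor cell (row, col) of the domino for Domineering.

p1 O@[.../X../O.X]: (0,0)[O../X../O.X]-1 (0,1)[.O./X../O.X]-1 (0,2)[..O/X../O.X]-1 (1,1)[.../XO./O.X]+1* (1,2)[.../X.O/O.X]+1 (2,1)[.../X../OOX]-1
p2 X@[.../XO./O.X]: (0,0)[X../XO./O.X]-1* (0,1)[.X./XO./O.X]-1 (0,2)[..X/XO./O.X]-1 (1,2)[.../XOX/O.X]-1 (2,1)[.../XO./OXX]-1
p3 O@[X../XO./O.X]: (0,1)[XO./XO./O.X]+1* (0,2)[X.O/XO./O.X]+1 (1,2)[X../XOO/O.X]+1 (2,1)[X../XO./OOX]+1
p4 X@[XO./XO./O.X]: (0,2)[XOX/XO./O.X]-1* (1,2)[XO./XOX/O.X]-1 (2,1)[XO./XO./OXX]-1
p5 O@[XOX/XO./O.X]: (1,2)[XOX/XOO/O.X]+1* (2,1)[XOX/XO./OOX]-1
p6 X@[XOX/XOO/O.X] terminal -1; root [.../X../O.X] d6

O's best at [.../X../O.X]: (1,1)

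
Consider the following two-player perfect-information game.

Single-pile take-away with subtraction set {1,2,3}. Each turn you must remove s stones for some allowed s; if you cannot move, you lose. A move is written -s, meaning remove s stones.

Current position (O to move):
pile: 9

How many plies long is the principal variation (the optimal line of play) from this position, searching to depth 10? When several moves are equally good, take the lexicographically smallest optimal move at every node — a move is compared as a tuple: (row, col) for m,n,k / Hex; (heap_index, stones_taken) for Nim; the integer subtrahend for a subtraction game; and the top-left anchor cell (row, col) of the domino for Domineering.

ply 1, O at 9 | -1=+1→8*; -2=-1→7; -3=-1→6
ply 2, X at 8 | -1=-1→7*; -2=-1→6; -3=-1→5
ply 3, O at 7 | -1=-1→6; -2=-1→5; -3=+1→4*
ply 4, X at 4 | -1=-1→3*; -2=-1→2; -3=-1→1
ply 5, O at 3 | -1=-1→2; -2=-1→1; -3=+1→0*
ply 6: 0 is terminal -1 (X); from 9 depth 10

PV length from [9]: 5 plies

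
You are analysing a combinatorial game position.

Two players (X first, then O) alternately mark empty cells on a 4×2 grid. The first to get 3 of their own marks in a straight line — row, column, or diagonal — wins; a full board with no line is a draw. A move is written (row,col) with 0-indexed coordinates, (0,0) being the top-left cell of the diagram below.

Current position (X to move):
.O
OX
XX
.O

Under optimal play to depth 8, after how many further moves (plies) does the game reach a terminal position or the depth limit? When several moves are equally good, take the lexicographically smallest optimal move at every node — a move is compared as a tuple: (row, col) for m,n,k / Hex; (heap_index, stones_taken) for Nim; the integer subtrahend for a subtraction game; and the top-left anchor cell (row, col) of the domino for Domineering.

PV length from [.O/OX/XX/.O]: 2 plies

[.O/OX/XX/.O] X move#1: (0,0):+0/XO/OX/XX/.O*, (3,0):+0/.O/OX/XX/XO
[XO/OX/XX/.O] O move#2: (3,0):+0/XO/OX/XX/OO*
[XO/OX/XX/OO] end (terminal +0, X#3); searched .O/OX/XX/.O to 8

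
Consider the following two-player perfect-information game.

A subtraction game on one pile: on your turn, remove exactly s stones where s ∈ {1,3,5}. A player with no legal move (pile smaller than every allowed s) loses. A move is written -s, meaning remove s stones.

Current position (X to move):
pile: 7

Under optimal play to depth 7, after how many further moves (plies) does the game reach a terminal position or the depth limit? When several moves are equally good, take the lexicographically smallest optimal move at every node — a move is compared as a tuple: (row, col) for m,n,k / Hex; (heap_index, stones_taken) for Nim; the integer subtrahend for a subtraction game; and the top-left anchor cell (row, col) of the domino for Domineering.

PV length from [7]: 7 plies

p1 X@[7]: -1[6]+1* -3[4]+1 -5[2]+1
p2 O@[6]: -1[5]-1* -3[3]-1 -5[1]-1
p3 X@[5]: -1[4]+1* -3[2]+1 -5[0]+1
p4 O@[4]: -1[3]-1* -3[1]-1
p5 X@[3]: -1[2]+1* -3[0]+1
p6 O@[2]: -1[1]-1*
p7 X@[1]: -1[0]+1*
p8 O@[0] terminal -1; root [7] d7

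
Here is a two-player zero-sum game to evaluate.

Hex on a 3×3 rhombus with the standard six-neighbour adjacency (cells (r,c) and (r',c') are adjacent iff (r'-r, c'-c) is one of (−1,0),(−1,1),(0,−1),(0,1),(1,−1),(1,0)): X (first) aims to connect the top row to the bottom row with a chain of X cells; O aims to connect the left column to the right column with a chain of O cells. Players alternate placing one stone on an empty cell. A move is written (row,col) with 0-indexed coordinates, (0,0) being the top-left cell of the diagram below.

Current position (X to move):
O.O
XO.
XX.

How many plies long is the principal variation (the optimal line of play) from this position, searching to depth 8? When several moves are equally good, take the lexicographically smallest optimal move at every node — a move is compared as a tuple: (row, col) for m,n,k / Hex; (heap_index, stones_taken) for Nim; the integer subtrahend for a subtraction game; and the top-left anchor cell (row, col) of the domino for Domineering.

PV length from [O.O/XO./XX.]: 1 ply

[O.O/XO./XX.] X move#1: (0,1):+1/OXO/XO./XX.*, (1,2):-1/O.O/XOX/XX., (2,2):-1/O.O/XO./XXX
[OXO/XO./XX.] end (terminal -1, O#2); searched O.O/XO./XX. to 8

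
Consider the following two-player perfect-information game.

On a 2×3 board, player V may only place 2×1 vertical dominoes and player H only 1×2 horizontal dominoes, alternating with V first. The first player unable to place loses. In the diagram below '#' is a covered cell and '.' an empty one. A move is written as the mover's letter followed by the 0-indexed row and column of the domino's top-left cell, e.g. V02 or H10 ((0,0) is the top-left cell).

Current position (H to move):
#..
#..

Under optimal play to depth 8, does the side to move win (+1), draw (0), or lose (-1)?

value(#../#.., H) = +1

p1 H@[#../#..]: H01[###/#..]+1* H11[#../###]+1
p2 V@[###/#..] terminal -1; root [#../#..] d8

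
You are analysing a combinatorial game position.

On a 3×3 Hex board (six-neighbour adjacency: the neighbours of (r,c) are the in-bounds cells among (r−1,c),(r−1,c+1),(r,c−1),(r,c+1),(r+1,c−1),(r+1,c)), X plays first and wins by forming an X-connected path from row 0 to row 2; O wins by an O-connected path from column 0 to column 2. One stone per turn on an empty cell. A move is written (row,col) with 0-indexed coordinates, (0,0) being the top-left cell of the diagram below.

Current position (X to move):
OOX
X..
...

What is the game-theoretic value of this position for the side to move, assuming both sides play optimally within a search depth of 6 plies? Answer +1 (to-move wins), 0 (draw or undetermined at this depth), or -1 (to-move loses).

value(OOX/X../..., X) = +1

ply 1, X at OOX/X../... | (1,1)=+1→OOX/XX./...*; (1,2)=+1→OOX/X.X/...; (2,0)=+1→OOX/X../X..; (2,1)=+1→OOX/X../.X.; (2,2)=+1→OOX/X../..X
ply 2, O at OOX/XX./... | (1,2)=-1→OOX/XXO/...*; (2,0)=-1→OOX/XX./O..; (2,1)=-1→OOX/XX./.O.; (2,2)=-1→OOX/XX./..O
ply 3, X at OOX/XXO/... | (2,0)=+1→OOX/XXO/X..*; (2,1)=+1→OOX/XXO/.X.; (2,2)=+1→OOX/XXO/..X
ply 4: OOX/XXO/X.. is terminal -1 (O); from OOX/X../... depth 6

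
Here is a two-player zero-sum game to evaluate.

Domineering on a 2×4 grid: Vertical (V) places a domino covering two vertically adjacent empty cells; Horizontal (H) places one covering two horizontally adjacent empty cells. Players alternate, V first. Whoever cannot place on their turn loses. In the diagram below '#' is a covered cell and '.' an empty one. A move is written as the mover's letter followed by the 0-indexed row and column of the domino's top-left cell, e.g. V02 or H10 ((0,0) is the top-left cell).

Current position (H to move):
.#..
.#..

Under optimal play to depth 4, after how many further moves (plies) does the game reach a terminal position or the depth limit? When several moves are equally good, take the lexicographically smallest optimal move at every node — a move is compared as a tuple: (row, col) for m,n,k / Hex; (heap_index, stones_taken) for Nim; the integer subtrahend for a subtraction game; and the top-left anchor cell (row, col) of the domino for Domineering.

[.#../.#..] H move#1: H02:+1/.###/.#..*, H12:+1/.#../.###
[.###/.#..] V move#2: V00:-1/####/##..*
[####/##..] H move#3: H12:+1/####/####*
[####/####] end (terminal -1, V#4); searched .#../.#.. to 4

PV length from [.#../.#..]: 3 plies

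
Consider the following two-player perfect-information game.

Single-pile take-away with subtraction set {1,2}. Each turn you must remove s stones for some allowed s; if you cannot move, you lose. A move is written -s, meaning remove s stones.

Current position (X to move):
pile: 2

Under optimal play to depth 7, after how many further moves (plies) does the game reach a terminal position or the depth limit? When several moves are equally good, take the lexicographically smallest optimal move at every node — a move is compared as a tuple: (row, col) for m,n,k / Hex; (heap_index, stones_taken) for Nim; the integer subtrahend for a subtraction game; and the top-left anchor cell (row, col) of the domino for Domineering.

ply 1, X at 2 | -1=-1→1; -2=+1→0*
ply 2: 0 is terminal -1 (O); from 2 depth 7

PV length from [2]: 1 ply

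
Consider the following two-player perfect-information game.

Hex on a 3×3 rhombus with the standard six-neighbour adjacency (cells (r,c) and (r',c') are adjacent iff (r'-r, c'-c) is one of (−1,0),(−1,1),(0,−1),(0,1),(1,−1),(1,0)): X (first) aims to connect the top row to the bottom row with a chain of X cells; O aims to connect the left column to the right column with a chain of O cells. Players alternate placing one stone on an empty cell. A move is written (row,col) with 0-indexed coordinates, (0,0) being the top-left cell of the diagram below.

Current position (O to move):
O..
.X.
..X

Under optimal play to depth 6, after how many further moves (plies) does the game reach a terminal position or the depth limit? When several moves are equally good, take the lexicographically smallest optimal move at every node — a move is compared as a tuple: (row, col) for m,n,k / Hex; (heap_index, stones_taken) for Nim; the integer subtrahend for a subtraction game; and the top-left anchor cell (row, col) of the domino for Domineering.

PV length from [O../.X./..X]: 4 plies

ply 1, O at O../.X./..X | (0,1)=-1→OO./.X./..X*; (0,2)=-1→O.O/.X./..X; (1,0)=-1→O../OX./..X; (1,2)=-1→O../.XO/..X; (2,0)=-1→O../.X./O.X; (2,1)=-1→O../.X./.OX
ply 2, X at OO./.X./..X | (0,2)=+1→OOX/.X./..X*; (1,0)=-1→OO./XX./..X; (1,2)=-1→OO./.XX/..X; (2,0)=-1→OO./.X./X.X; (2,1)=-1→OO./.X./.XX
ply 3, O at OOX/.X./..X | (1,0)=-1→OOX/OX./..X*; (1,2)=-1→OOX/.XO/..X; (2,0)=-1→OOX/.X./O.X; (2,1)=-1→OOX/.X./.OX
ply 4, X at OOX/OX./..X | (1,2)=+1→OOX/OXX/..X*; (2,0)=+1→OOX/OX./X.X; (2,1)=+1→OOX/OX./.XX
ply 5: OOX/OXX/..X is terminal -1 (O); from O../.X./..X depth 6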